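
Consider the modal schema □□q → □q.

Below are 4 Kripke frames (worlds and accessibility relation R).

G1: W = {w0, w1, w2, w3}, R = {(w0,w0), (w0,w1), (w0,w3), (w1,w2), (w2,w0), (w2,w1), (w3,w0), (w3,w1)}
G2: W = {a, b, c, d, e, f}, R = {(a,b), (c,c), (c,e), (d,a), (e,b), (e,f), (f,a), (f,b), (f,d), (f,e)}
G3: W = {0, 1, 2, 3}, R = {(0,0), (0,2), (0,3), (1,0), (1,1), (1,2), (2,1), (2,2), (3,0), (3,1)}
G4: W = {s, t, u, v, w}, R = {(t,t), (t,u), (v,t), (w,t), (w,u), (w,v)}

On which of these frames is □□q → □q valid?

G3

This is the axiom for density; its first-order frame correspondent is ∀x ∀y (Rxy → ∃z (Rxz ∧ Rzy)).
G1: fails — Rw1w2 but no z with Rw1z and Rzw2.
G2: fails — Rfd but no z with Rfz and Rzd.
G3: satisfies the condition.
G4: fails — Rwv but no z with Rwz and Rzv.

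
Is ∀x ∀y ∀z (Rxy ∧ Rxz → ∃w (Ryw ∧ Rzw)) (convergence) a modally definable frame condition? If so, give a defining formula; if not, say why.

Definable; ◇□q → □◇q defines it

This is a Sahlqvist condition; the .2 axiom ◇□q → □◇q defines it.
Suppose ◇□q→□◇q is valid. Take Rxy, Rxz and set V(q)={w : Ryw}. Then □q at y so ◇□q at x, so □◇q at x, so ◇q at z, giving w with Rzw and Ryw.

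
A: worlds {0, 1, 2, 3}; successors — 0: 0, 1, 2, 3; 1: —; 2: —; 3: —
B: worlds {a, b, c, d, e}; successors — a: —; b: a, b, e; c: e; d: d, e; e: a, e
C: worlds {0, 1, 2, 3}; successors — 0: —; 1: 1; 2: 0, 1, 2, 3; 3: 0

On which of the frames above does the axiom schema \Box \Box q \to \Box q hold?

A, B

Frame correspondent (Sahlqvist): \forall x \forall y (Rxy \to \exists z (Rxz \wedge Rzy)) — i.e. density.
A: satisfies the condition.
B: satisfies the condition.
C: fails — R30 but no z with R3z and Rz0.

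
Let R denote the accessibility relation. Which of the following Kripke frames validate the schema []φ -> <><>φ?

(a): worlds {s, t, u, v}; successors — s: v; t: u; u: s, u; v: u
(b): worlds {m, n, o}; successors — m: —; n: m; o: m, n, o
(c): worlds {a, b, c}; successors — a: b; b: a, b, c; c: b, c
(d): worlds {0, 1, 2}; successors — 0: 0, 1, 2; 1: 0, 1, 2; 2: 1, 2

The schema corresponds to a generalized confluence (Geach) condition: forall x exists w (xRw & x R^2 w).
(a): fails — at s but no w with sRw and sR²w.
(b): fails — at m but no w with mRw and mR²w.
(c): holds.
(d): holds.
Valid on: (c), (d).

(c), (d)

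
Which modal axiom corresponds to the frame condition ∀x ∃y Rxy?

□q → ◇q

This is seriality; the standard corresponding axiom is D: □q → ◇q.
Suppose □q→◇q is valid. At any x set V(q)=W. Then □q at x, so ◇q at x, so x has a successor.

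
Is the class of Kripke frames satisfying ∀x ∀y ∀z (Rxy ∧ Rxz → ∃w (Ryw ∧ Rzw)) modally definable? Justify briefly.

This is a Sahlqvist condition; the .2 axiom ◇□p → □◇p defines it.
Suppose ◇□p→□◇p is valid. Take Rxy, Rxz and set V(p)={w : Ryw}. Then □p at y so ◇□p at x, so □◇p at x, so ◇p at z, giving w with Rzw and Ryw.

Yes — defined by ◇□p → □◇p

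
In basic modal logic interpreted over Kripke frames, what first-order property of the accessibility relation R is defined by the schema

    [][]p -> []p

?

Suppose □□p→□p is valid. Take Rxy and set V(p)={w : xR²w}. Then □□p at x, so □p at x, so p at y, i.e. ∃z(Rxz∧Rzy).

density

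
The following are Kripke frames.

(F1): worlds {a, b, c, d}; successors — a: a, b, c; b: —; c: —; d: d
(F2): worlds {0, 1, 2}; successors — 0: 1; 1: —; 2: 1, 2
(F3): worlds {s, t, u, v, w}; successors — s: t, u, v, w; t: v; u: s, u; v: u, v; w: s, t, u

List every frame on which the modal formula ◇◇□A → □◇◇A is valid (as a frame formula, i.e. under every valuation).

This is the axiom for a generalized confluence (Geach) condition; its first-order frame correspondent is ∀x ∀y ∀z ((xR²y ∧ xRz) → ∃w (yRw ∧ zR²w)).
(F1): fails — aR²a, aRb but no w with aRw and bR²w.
(F2): fails — 2R²1, 2R1 but no w with 1Rw and 1R²w.
(F3): condition met.
Valid on: (F3).

(F3)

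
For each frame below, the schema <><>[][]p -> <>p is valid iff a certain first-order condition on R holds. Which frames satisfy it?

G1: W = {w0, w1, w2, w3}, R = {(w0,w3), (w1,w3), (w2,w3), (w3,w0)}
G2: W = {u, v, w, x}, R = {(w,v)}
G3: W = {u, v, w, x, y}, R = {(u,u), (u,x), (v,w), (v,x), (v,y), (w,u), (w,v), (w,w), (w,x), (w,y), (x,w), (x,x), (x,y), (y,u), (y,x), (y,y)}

G2, G3

This is the axiom for a generalized confluence (Geach) condition; its first-order frame correspondent is forall x forall y (x R^2 y -> exists w (y R^2 w & xRw)).
G1: fails — w0R²w0 but no w with w0R²w and w0Rw.
G2: condition met.
G3: condition met.
Valid on: G2, G3.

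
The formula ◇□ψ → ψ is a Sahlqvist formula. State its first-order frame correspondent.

symmetry

Equivalently (dual form): ψ → □◇ψ.
Suppose ψ→□◇ψ is valid. Take Rxy and set V(ψ)={x}. Then ψ at x, so □◇ψ at x, so ◇ψ at y, so some z with Ryz has ψ; z=x, i.e. Ryx.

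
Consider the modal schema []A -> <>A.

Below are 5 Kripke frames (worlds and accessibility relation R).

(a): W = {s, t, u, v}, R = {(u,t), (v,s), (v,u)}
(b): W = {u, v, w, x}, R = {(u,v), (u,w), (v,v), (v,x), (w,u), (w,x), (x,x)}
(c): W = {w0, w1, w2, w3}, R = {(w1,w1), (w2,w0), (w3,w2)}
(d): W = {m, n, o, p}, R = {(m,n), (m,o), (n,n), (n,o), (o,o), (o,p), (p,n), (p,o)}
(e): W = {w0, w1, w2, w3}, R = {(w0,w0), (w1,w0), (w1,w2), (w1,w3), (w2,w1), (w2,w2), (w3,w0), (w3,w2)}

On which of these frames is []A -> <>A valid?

Frame correspondent (Sahlqvist): forall x exists y Rxy — i.e. seriality.
(a): fails — world s has no successor.
(b): ✓.
(c): fails — world w0 has no successor.
(d): ✓.
(e): ✓.

(b), (d), (e)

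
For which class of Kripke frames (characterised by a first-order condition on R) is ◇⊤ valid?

seriality

This schema is equivalent to the D axiom □φ → ◇φ.
Its frame correspondent is seriality — ∀x ∃y Rxy.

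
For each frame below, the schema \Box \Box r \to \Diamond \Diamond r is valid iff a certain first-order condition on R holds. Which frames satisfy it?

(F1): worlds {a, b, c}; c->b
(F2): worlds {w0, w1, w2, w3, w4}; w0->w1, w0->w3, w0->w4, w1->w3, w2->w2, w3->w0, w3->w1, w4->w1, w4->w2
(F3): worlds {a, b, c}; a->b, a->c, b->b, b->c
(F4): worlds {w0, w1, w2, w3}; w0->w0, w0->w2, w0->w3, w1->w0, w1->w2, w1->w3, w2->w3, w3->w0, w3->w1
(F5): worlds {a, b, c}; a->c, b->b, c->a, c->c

The schema corresponds to a generalized confluence (Geach) condition: \forall x \exists w (x R^2 w \wedge x R^2 w).
(F1): fails — at a but no w with aR²w and aR²w.
(F2): holds.
(F3): fails — at c but no w with cR²w and cR²w.
(F4): holds.
(F5): holds.

(F2), (F4), (F5)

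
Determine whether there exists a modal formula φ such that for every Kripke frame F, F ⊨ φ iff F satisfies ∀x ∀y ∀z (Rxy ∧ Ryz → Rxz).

Yes: it is transitivity, defined by the 4 schema □q → □□q.
Suppose □q→□□q is valid. Take Rxy, Ryz and set V(q)={w : Rxw}. Then □q at x, so □□q at x, so □q at y, so q at z, i.e. Rxz.

Definable; □q → □□q defines it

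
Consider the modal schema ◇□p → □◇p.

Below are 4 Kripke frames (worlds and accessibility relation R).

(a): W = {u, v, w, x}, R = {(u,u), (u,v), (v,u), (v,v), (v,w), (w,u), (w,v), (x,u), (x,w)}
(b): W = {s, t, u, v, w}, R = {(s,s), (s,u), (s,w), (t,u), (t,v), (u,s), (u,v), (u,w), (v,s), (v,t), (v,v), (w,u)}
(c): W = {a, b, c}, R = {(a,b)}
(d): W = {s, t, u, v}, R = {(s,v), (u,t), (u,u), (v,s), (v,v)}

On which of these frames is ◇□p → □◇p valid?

(a)

The schema corresponds to convergence: ∀x ∀y ∀z (Rxy ∧ Rxz → ∃w (Ryw ∧ Rzw)).
(a): ✓.
(b): fails — Rsw and Rsu but w and u have no common successor.
(c): fails — Rab and Rab but b and b have no common successor.
(d): fails — Rut and Rut but t and t have no common successor.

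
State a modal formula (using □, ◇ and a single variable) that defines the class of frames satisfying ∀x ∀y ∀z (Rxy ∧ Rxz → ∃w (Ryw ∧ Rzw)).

A defining formula is ◇□s → □◇s (the .2 axiom).

◇□s → □◇s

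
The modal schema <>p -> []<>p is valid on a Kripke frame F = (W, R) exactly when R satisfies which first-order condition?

Suppose ◇p→□◇p is valid. Take Rxy, Rxz and set V(p)={y}. Then ◇p at x, so □◇p at x, so ◇p at z, so some w with Rzw has p; w=y, i.e. Rzy. By symmetry of the argument, Ryz.

The Euclidean property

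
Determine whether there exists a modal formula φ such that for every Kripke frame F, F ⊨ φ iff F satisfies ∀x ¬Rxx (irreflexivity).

Not modally definable

If a class were modally definable it would be closed under surjective bounded morphisms (Goldblatt–Thomason).
The 2-cycle (worlds 0,1 with 0→1→0) is irreflexive, and the map sending every world to a single reflexive point • is a surjective bounded morphism (forth: every edge maps to (•,•); back: every world has a successor). So any modal formula valid on the 2-cycle is also valid on the reflexive point, which is not irreflexive.
So the class is not modally definable.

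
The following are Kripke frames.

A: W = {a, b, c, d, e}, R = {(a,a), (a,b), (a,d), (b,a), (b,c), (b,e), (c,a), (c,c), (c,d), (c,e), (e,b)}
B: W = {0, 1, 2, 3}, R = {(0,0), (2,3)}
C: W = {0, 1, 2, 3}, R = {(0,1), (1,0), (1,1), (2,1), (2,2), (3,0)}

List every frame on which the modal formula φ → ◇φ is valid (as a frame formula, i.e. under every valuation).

none

This is the axiom for reflexivity; its first-order frame correspondent is ∀x Rxx.
A: fails — world b does not see itself.
B: fails — world 1 does not see itself.
C: fails — world 0 does not see itself.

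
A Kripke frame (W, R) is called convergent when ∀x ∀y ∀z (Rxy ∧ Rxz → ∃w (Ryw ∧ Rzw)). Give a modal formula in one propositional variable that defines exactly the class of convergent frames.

This is convergence; the standard corresponding axiom is .2: ◇□p → □◇p.

◇□p → □◇p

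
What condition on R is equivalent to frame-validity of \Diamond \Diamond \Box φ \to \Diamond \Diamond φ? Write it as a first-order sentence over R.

This is a Sahlqvist (Geach-type) schema ◇^2□^1φ → □^0◇^2φ.
Minimal-valuation argument: fix x; take any y with xR^2y and any z with xR^0z. Set V(φ) to the set of worlds R-reachable from y in exactly 1 step. Then □^1φ holds at y, so the antecedent holds at x; validity forces ◇^2φ at z, giving a w with zR^2w and yR^1w.
First-order correspondent: \forall x \forall y (x R^2 y \to \exists w (yRw \wedge x R^2 w)).

\forall x \forall y (x R^2 y \to \exists w (yRw \wedge x R^2 w))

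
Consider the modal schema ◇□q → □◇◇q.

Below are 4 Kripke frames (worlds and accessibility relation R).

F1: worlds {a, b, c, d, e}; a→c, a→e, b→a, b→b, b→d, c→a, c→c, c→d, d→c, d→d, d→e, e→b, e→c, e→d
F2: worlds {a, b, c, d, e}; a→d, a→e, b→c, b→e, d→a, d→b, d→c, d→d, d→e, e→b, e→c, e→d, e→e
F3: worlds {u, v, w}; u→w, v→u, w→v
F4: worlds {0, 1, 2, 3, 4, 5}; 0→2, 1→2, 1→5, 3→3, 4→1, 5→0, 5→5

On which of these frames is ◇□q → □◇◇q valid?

This is the axiom for a generalized confluence (Geach) condition; its first-order frame correspondent is ∀x ∀y ∀z ((xRy ∧ xRz) → ∃w (yRw ∧ zR²w)).
F1: ✓.
F2: fails — bRc, bRc but no w with cRw and cR²w.
F3: fails — uRw, uRw but no t with wRt and wR²t.
F4: fails — 0R2, 0R2 but no w with 2Rw and 2R²w.
Valid on: F1.

F1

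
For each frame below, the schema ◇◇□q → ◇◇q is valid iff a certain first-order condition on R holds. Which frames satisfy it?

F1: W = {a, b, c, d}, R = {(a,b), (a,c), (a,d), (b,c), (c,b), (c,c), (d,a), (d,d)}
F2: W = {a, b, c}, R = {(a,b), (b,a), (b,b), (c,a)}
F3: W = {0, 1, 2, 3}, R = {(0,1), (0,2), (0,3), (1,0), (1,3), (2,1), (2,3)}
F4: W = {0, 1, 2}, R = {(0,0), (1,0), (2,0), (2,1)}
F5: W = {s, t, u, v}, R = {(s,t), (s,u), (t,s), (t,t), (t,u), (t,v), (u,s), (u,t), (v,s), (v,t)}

F1, F2, F4, F5

Frame correspondent (Sahlqvist): ∀x ∀y (xR²y → ∃w (yRw ∧ xR²w)) — i.e. a generalized confluence (Geach) condition.
F1: satisfies the condition.
F2: satisfies the condition.
F3: fails — 0R²3 but no w with 3Rw and 0R²w.
F4: satisfies the condition.
F5: satisfies the condition.
Valid on: F1, F2, F4, F5.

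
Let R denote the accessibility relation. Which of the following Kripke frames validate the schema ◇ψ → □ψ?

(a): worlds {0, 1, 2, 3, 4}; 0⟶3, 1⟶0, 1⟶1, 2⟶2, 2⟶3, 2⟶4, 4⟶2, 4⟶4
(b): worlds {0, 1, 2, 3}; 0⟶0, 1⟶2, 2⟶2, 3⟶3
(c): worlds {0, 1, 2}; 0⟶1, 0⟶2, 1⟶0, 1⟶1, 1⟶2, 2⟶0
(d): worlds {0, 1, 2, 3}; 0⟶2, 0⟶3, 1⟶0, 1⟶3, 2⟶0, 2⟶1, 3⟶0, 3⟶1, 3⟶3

The schema corresponds to partial functionality: ∀x ∀y ∀z (Rxy ∧ Rxz → y = z).
(a): fails — 1 sees both 0 and 1.
(b): holds.
(c): fails — 0 sees both 1 and 2.
(d): fails — 0 sees both 2 and 3.

(b)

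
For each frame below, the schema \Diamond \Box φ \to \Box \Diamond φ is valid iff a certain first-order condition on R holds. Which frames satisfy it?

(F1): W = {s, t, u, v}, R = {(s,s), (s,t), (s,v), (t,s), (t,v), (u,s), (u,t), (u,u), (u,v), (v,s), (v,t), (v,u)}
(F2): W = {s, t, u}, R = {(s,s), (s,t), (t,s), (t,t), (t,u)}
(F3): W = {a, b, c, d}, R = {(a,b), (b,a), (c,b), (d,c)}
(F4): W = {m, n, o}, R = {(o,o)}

The schema corresponds to convergence: \forall x \forall y \forall z (Rxy \wedge Rxz \to \exists w (Ryw \wedge Rzw)).
(F1): holds.
(F2): fails — Rts and Rtu but s and u have no common successor.
(F3): holds.
(F4): holds.
Valid on: (F1), (F3), (F4).

(F1), (F3), (F4)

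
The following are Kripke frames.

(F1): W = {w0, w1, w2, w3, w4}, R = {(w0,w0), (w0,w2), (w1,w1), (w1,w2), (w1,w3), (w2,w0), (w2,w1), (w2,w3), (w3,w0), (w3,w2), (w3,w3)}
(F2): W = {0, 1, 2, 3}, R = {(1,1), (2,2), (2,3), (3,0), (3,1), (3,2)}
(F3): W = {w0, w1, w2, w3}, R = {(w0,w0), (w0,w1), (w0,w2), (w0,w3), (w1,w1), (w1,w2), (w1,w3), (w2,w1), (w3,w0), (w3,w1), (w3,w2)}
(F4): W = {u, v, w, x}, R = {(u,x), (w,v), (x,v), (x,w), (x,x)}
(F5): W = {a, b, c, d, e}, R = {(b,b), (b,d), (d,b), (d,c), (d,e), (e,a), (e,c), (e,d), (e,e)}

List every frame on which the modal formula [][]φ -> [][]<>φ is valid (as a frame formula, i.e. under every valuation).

(F1), (F3)

This is the axiom for a generalized confluence (Geach) condition; its first-order frame correspondent is forall x forall z (x R^2 z -> exists w (x R^2 w & zRw)).
(F1): holds.
(F2): fails — 2R²0 but no w with 2R²w and 0Rw.
(F3): holds.
(F4): fails — uR²v but no t with uR²t and vRt.
(F5): fails — bR²c but no w with bR²w and cRw.
Valid on: (F1), (F3).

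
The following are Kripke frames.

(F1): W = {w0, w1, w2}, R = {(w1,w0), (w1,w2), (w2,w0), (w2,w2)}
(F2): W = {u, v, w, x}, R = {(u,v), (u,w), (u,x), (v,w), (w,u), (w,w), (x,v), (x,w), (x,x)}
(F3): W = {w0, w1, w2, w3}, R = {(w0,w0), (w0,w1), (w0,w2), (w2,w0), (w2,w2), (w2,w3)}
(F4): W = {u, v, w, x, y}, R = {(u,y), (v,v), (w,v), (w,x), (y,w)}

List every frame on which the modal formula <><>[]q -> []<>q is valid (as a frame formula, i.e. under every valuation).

This is the axiom for a generalized confluence (Geach) condition; its first-order frame correspondent is forall x forall y forall z ((x R^2 y & xRz) -> exists w (yRw & zRw)).
(F1): fails — w1R²w0, w1Rw0 but no w with w0Rw and w0Rw.
(F2): condition met.
(F3): fails — w0R²w0, w0Rw1 but no w with w0Rw and w1Rw.
(F4): fails — uR²w, uRy but no t with wRt and yRt.
Valid on: (F2).

(F2)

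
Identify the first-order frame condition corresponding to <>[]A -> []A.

The Euclidean property

Equivalently (dual form): ◇A → □◇A.
Suppose ◇A→□◇A is valid. Take Rxy, Rxz and set V(A)={y}. Then ◇A at x, so □◇A at x, so ◇A at z, so some w with Rzw has A; w=y, i.e. Rzy. By symmetry of the argument, Ryz.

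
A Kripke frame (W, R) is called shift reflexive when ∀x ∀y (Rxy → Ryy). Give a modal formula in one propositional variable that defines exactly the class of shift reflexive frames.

This is shift-reflexivity; the standard corresponding axiom is T□: □(□s → s).
Suppose □(□s→s) is valid. Take Rxy and set V(s)={w : Ryw}. Then at y, □s holds; since □(□s→s) at x, □s→s at y, so s at y, i.e. Ryy.

□(□s → s)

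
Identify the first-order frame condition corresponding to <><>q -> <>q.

transitivity

Equivalently (dual form): □q → □□q.
Suppose □q→□□q is valid. Take Rxy, Ryz and set V(q)={w : Rxw}. Then □q at x, so □□q at x, so □q at y, so q at z, i.e. Rxz.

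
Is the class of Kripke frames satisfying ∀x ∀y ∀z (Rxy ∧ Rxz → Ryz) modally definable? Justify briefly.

This is a Sahlqvist condition; the 5 axiom ◇q → □◇q defines it.

Yes, by ◇q → □◇q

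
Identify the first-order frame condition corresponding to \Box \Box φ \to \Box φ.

Density

Suppose □□φ→□φ is valid. Take Rxy and set V(φ)={w : xR²w}. Then □□φ at x, so □φ at x, so φ at y, i.e. ∃z(Rxz∧Rzy).
The converse is a direct semantic check.
Frame condition: \forall x \forall y (Rxy \to \exists z (Rxz \wedge Rzy)).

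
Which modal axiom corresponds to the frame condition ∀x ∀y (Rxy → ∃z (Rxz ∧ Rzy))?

This is density; the standard corresponding axiom is C4: □□p → □p.
Suppose □□p→□p is valid. Take Rxy and set V(p)={w : xR²w}. Then □□p at x, so □p at x, so p at y, i.e. ∃z(Rxz∧Rzy).

□□p → □p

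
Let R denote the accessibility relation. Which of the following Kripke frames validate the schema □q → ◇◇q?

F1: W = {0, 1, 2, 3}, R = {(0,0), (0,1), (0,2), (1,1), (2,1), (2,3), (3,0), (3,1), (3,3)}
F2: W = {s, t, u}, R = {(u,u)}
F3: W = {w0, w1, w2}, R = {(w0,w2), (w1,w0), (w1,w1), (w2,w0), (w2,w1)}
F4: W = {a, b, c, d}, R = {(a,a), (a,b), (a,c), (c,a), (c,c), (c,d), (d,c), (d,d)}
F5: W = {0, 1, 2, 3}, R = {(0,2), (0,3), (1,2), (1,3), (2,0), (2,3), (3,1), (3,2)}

Frame correspondent (Sahlqvist): ∀x ∃w (xRw ∧ xR²w) — i.e. a generalized confluence (Geach) condition.
F1: holds.
F2: fails — at s but no w with sRw and sR²w.
F3: fails — at w0 but no w with w0Rw and w0R²w.
F4: fails — at b but no w with bRw and bR²w.
F5: holds.

F1, F5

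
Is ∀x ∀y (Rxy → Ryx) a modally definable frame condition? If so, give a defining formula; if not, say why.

This is a Sahlqvist condition; the B axiom p → □◇p defines it.
Suppose p→□◇p is valid. Take Rxy and set V(p)={x}. Then p at x, so □◇p at x, so ◇p at y, so some z with Ryz has p; z=x, i.e. Ryx.

Yes, by p → □◇p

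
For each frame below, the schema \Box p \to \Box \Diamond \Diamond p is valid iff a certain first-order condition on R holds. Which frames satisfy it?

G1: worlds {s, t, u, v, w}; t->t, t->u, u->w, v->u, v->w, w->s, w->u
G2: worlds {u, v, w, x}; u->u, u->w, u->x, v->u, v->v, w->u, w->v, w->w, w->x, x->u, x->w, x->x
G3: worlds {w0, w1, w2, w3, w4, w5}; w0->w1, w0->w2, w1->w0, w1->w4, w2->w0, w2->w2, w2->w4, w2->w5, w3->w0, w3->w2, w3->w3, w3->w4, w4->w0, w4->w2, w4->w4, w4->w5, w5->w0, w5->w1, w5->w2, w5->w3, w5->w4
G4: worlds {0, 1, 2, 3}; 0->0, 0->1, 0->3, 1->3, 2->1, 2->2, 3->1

G2, G3, G4

This is the axiom for a generalized confluence (Geach) condition; its first-order frame correspondent is \forall x \forall z (xRz \to \exists w (xRw \wedge z R^2 w)).
G1: fails — wRs but no w* with wRw* and sR²w*.
G2: ✓.
G3: ✓.
G4: ✓.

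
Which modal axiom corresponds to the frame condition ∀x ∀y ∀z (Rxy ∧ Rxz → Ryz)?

◇s → □◇s

This is the Euclidean property; the standard corresponding axiom is 5: ◇s → □◇s.
Suppose ◇s→□◇s is valid. Take Rxy, Rxz and set V(s)={y}. Then ◇s at x, so □◇s at x, so ◇s at z, so some w with Rzw has s; w=y, i.e. Rzy. By symmetry of the argument, Ryz.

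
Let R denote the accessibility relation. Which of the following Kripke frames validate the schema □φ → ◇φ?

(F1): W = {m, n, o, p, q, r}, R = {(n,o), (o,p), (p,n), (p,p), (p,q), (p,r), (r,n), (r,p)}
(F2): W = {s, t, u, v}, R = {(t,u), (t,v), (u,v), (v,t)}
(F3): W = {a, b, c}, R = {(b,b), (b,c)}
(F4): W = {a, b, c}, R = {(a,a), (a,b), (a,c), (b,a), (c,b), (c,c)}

(F4)

Frame correspondent (Sahlqvist): ∀x ∃y Rxy — i.e. seriality.
(F1): fails — world m has no successor.
(F2): fails — world s has no successor.
(F3): fails — world a has no successor.
(F4): condition met.
Valid on: (F4).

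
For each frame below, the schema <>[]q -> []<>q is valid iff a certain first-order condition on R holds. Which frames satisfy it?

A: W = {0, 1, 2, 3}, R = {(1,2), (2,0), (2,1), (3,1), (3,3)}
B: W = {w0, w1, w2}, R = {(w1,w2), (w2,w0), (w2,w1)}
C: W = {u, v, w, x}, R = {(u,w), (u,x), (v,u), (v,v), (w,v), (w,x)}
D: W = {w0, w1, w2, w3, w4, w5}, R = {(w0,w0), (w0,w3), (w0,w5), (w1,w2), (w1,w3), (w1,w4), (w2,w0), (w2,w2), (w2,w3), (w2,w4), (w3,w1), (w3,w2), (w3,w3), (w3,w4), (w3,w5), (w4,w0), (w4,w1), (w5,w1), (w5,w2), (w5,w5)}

The schema corresponds to convergence: forall x forall y forall z (Rxy & Rxz -> exists w (Ryw & Rzw)).
A: fails — R20 and R20 but 0 and 0 have no common successor.
B: fails — Rw2w0 and Rw2w0 but w0 and w0 have no common successor.
C: fails — Ruw and Rux but w and x have no common successor.
D: fails — Rw3w1 and Rw3w4 but w1 and w4 have no common successor.

none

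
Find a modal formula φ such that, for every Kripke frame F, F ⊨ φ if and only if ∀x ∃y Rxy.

□s → ◇s

A defining formula is □s → ◇s (the D axiom).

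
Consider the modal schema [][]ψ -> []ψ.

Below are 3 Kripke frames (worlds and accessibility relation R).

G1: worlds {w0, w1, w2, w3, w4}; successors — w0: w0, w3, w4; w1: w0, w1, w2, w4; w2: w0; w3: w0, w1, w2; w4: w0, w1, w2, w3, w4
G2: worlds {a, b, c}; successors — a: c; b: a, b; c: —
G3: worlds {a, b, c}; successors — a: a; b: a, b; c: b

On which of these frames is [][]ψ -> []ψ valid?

Frame correspondent (Sahlqvist): forall x forall y (Rxy -> exists z (Rxz & Rzy)) — i.e. density.
G1: holds.
G2: fails — Rac but no z with Raz and Rzc.
G3: holds.

G1, G3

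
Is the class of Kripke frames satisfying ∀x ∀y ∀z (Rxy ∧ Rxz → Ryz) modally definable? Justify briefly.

This is a Sahlqvist condition; the 5 axiom ◇p → □◇p defines it.

Yes — defined by ◇p → □◇p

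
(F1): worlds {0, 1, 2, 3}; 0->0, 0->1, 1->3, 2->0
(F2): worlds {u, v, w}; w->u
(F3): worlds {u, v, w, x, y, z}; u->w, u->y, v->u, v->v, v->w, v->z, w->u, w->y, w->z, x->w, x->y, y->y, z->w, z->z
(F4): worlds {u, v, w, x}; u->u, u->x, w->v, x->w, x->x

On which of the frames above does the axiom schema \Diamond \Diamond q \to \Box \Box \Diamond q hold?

The schema corresponds to a generalized confluence (Geach) condition: \forall x \forall y \forall z ((x R^2 y \wedge x R^2 z) \to \exists w (y = w \wedge zRw)).
(F1): fails — 0R²0, 0R²1 but no w with 0=w and 1Rw.
(F2): ✓.
(F3): fails — uR²u, uR²u but no t with u=t and uRt.
(F4): fails — uR²u, uR²w but no t with u=t and wRt.

(F2)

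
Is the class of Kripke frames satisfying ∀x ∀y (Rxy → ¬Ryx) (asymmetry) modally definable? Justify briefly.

Not modally definable

Any modally definable frame class is closed under surjective bounded morphisms.
The 4-cycle (worlds s,t,u,v with s→t→u→v→s) is asymmetric. Mapping every world to a single reflexive point • is a surjective bounded morphism, and the reflexive point is not asymmetric (R•• but asymmetry requires ¬R••).
So the class is not modally definable.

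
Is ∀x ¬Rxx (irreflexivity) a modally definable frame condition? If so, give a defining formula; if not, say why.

Not definable by any modal formula

Modal frame validity is preserved under surjective bounded morphisms.
The 2-cycle (worlds 0,1 with 0→1→0) is irreflexive, and the map sending every world to a single reflexive point • is a surjective bounded morphism (forth: every edge maps to (•,•); back: every world has a successor). So any modal formula valid on the 2-cycle is also valid on the reflexive point, which is not irreflexive.
So the class is not modally definable.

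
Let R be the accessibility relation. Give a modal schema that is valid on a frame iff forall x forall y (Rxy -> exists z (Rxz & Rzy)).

This is density; the standard corresponding axiom is C4: □□s → □s.
Suppose □□s→□s is valid. Take Rxy and set V(s)={w : xR²w}. Then □□s at x, so □s at x, so s at y, i.e. ∃z(Rxz∧Rzy).

□□s → □s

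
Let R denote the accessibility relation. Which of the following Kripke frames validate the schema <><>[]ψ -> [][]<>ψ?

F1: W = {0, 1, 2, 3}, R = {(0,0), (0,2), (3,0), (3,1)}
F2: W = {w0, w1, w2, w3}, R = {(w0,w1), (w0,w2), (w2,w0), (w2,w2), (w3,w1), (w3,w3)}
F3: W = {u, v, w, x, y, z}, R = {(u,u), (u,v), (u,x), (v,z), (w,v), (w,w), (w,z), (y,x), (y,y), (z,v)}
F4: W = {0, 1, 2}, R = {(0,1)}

The schema corresponds to a generalized confluence (Geach) condition: forall x forall y forall z ((x R^2 y & x R^2 z) -> exists w (yRw & zRw)).
F1: fails — 0R²0, 0R²2 but no w with 0Rw and 2Rw.
F2: fails — w2R²w0, w2R²w1 but no w with w0Rw and w1Rw.
F3: fails — uR²u, uR²v but no t with uRt and vRt.
F4: ✓.
Valid on: F4.

F4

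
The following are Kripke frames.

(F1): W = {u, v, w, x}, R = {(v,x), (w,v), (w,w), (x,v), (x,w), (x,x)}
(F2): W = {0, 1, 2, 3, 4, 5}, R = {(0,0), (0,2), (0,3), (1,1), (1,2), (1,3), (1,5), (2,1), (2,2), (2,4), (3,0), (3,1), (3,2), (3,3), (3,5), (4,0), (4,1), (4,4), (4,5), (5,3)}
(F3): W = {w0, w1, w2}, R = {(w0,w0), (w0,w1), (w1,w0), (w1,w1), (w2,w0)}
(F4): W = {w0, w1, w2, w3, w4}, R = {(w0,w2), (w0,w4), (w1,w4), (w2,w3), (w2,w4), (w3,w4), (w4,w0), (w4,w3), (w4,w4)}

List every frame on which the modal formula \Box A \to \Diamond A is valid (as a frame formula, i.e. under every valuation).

(F2), (F3), (F4)

The schema corresponds to seriality: \forall x \exists y Rxy.
(F1): fails — world u has no successor.
(F2): holds.
(F3): holds.
(F4): holds.
Valid on: (F2), (F3), (F4).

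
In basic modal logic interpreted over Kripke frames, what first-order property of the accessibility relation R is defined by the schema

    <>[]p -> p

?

Symmetry

This is frame-equivalent to p → □◇p (substitute ¬p for p and contrapose).
Suppose p→□◇p is valid. Take Rxy and set V(p)={x}. Then p at x, so □◇p at x, so ◇p at y, so some z with Ryz has p; z=x, i.e. Ryx.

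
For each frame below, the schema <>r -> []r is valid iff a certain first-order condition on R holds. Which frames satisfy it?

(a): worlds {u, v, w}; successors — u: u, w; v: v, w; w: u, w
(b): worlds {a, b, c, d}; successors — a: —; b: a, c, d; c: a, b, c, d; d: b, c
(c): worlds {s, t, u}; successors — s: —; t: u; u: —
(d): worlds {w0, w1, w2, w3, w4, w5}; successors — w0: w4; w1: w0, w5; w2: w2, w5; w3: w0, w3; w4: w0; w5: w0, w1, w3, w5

(c)

The schema corresponds to partial functionality: forall x forall y forall z (Rxy & Rxz -> y = z).
(a): fails — u sees both u and w.
(b): fails — b sees both a and c.
(c): ✓.
(d): fails — w1 sees both w0 and w5.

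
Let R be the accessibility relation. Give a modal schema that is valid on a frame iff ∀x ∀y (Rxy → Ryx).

s → □◇s

A defining formula is s → □◇s (the B axiom).
Suppose s→□◇s is valid. Take Rxy and set V(s)={x}. Then s at x, so □◇s at x, so ◇s at y, so some z with Ryz has s; z=x, i.e. Ryx.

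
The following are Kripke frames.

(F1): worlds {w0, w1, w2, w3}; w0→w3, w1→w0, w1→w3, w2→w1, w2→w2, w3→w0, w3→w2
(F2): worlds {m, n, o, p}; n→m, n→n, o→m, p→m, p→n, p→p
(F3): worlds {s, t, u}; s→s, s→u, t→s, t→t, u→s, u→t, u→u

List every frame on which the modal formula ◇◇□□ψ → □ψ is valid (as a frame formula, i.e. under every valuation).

The schema corresponds to a generalized confluence (Geach) condition: ∀x ∀y ∀z ((xR²y ∧ xRz) → ∃w (yR²w ∧ z = w)).
(F1): fails — w0R²w0, w0Rw3 but no w with w0R²w and w3=w.
(F2): fails — nR²m, nRm but no w with mR²w and m=w.
(F3): ✓.

(F3)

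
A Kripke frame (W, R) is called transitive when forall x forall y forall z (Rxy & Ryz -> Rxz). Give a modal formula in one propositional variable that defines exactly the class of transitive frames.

□r → □□r

This is transitivity; the standard corresponding axiom is 4: □r → □□r.
Suppose □r→□□r is valid. Take Rxy, Ryz and set V(r)={w : Rxw}. Then □r at x, so □□r at x, so □r at y, so r at z, i.e. Rxz.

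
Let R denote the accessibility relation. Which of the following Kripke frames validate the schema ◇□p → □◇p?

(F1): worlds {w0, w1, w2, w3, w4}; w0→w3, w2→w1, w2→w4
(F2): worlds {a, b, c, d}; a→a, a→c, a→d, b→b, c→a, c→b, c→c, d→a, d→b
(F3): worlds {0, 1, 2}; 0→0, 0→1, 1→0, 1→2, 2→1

(F3)

Frame correspondent (Sahlqvist): ∀x ∀y ∀z (Rxy ∧ Rxz → ∃w (Ryw ∧ Rzw)) — i.e. convergence.
(F1): fails — Rw0w3 and Rw0w3 but w3 and w3 have no common successor.
(F2): fails — Rcb and Rca but b and a have no common successor.
(F3): ✓.
Valid on: (F3).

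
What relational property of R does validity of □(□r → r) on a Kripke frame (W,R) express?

This schema is the T□ axiom.
It corresponds to shift-reflexivity: ∀x ∀y (Rxy → Ryy).

shift-reflexivity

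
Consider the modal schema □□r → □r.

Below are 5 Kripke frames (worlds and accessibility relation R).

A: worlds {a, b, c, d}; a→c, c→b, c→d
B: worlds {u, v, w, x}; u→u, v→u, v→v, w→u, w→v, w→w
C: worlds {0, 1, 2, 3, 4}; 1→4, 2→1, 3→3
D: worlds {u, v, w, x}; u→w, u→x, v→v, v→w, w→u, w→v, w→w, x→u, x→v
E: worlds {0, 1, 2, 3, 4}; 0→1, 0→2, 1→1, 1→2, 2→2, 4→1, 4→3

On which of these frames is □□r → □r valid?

Frame correspondent (Sahlqvist): ∀x ∀y (Rxy → ∃z (Rxz ∧ Rzy)) — i.e. density.
A: fails — Rac but no z with Raz and Rzc.
B: condition met.
C: fails — R14 but no z with R1z and Rz4.
D: fails — Rxu but no z with Rxz and Rzu.
E: fails — R43 but no z with R4z and Rz3.
Valid on: B.

B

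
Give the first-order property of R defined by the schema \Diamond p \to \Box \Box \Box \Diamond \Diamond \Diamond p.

\forall x \forall y \forall z ((xRy \wedge x R^3 z) \to \exists w (y = w \wedge z R^3 w))

This is a Sahlqvist (Geach-type) schema ◇^1□^0p → □^3◇^3p.
Minimal-valuation argument: fix x; take any y with xR^1y and any z with xR^3z. Set V(p) to the set of worlds R-reachable from y in exactly 0 steps. Then □^0p holds at y, so the antecedent holds at x; validity forces ◇^3p at z, giving a w with zR^3w and yR^0w.
First-order correspondent: \forall x \forall y \forall z ((xRy \wedge x R^3 z) \to \exists w (y = w \wedge z R^3 w)).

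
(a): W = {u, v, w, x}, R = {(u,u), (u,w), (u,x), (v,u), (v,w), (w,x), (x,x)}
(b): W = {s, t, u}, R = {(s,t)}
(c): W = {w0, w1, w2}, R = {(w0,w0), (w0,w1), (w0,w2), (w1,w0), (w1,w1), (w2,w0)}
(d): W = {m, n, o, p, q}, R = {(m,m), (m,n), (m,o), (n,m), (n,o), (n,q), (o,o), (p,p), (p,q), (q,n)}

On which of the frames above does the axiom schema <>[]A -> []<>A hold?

Frame correspondent (Sahlqvist): forall x forall y forall z (Rxy & Rxz -> exists w (Ryw & Rzw)) — i.e. convergence.
(a): ✓.
(b): fails — Rst and Rst but t and t have no common successor.
(c): ✓.
(d): fails — Rno and Rnq but o and q have no common successor.
Valid on: (a), (c).

(a), (c)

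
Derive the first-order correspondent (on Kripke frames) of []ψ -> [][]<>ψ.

forall x forall z (x R^2 z -> exists w (xRw & zRw))

This is a Sahlqvist (Geach-type) schema ◇^0□^1ψ → □^2◇^1ψ.
First-order correspondent: forall x forall z (x R^2 z -> exists w (xRw & zRw)).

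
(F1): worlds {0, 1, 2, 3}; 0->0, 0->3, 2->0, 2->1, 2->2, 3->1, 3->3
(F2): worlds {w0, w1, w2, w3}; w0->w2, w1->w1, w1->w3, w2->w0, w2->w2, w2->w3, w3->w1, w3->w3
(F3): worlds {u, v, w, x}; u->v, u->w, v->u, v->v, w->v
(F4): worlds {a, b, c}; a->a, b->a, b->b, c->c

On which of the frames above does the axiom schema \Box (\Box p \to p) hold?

(F4)

The schema corresponds to shift-reflexivity: \forall x \forall y (Rxy \to Ryy).
(F1): fails — R31 but not R11.
(F2): fails — Rw2w0 but not Rw0w0.
(F3): fails — Ruw but not Rww.
(F4): ✓.
Valid on: (F4).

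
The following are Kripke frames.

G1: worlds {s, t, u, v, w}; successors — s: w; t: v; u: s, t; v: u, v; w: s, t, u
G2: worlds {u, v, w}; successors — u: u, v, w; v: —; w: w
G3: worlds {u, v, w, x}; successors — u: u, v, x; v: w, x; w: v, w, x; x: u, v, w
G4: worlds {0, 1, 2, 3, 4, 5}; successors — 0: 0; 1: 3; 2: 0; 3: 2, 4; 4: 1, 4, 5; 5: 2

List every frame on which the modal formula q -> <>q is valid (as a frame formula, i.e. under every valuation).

none

Frame correspondent (Sahlqvist): forall x Rxx — i.e. reflexivity.
G1: fails — world s does not see itself.
G2: fails — world v does not see itself.
G3: fails — world v does not see itself.
G4: fails — world 1 does not see itself.
Valid on no frame.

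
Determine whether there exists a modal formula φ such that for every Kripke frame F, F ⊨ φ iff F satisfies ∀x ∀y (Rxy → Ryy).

Yes, by □(□r → r)

The condition is shift-reflexivity. A defining modal formula is □(□r → r).
Suppose □(□r→r) is valid. Take Rxy and set V(r)={w : Ryw}. Then at y, □r holds; since □(□r→r) at x, □r→r at y, so r at y, i.e. Ryy.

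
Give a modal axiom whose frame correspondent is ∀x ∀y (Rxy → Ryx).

q → □◇q

A defining formula is q → □◇q (the B axiom).
Suppose q→□◇q is valid. Take Rxy and set V(q)={x}. Then q at x, so □◇q at x, so ◇q at y, so some z with Ryz has q; z=x, i.e. Ryx.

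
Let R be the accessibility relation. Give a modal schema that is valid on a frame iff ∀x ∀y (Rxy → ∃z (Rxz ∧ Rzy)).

This is density; the standard corresponding axiom is C4: □□ψ → □ψ.
Suppose □□ψ→□ψ is valid. Take Rxy and set V(ψ)={w : xR²w}. Then □□ψ at x, so □ψ at x, so ψ at y, i.e. ∃z(Rxz∧Rzy).

□□ψ → □ψ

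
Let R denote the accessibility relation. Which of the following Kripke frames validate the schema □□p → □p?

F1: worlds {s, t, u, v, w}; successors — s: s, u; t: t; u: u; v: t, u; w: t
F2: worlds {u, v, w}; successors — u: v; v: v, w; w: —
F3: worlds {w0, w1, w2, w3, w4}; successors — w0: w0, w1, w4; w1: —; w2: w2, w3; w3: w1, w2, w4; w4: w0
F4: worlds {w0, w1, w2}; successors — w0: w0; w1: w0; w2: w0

F1, F2, F4

The schema corresponds to density: ∀x ∀y (Rxy → ∃z (Rxz ∧ Rzy)).
F1: ✓.
F2: ✓.
F3: fails — Rw3w1 but no z with Rw3z and Rzw1.
F4: ✓.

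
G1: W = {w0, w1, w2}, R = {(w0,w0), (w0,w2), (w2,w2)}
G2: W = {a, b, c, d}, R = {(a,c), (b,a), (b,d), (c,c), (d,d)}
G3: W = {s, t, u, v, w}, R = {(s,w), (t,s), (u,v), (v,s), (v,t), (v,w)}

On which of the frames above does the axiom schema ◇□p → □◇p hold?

The schema corresponds to convergence: ∀x ∀y ∀z (Rxy ∧ Rxz → ∃w (Ryw ∧ Rzw)).
G1: holds.
G2: fails — Rba and Rbd but a and d have no common successor.
G3: fails — Rsw and Rsw but w and w have no common successor.
Valid on: G1.

G1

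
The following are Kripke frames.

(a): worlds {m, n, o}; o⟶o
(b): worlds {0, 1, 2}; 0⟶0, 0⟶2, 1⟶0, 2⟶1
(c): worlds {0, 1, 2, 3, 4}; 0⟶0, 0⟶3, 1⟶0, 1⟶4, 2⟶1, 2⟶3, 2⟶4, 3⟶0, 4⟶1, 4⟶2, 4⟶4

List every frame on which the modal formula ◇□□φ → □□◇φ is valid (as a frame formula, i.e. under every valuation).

(a)

The schema corresponds to a generalized confluence (Geach) condition: ∀x ∀y ∀z ((xRy ∧ xR²z) → ∃w (yR²w ∧ zRw)).
(a): holds.
(b): fails — 0R2, 0R²2 but no w with 2R²w and 2Rw.
(c): fails — 1R0, 1R²4 but no w with 0R²w and 4Rw.
Valid on: (a).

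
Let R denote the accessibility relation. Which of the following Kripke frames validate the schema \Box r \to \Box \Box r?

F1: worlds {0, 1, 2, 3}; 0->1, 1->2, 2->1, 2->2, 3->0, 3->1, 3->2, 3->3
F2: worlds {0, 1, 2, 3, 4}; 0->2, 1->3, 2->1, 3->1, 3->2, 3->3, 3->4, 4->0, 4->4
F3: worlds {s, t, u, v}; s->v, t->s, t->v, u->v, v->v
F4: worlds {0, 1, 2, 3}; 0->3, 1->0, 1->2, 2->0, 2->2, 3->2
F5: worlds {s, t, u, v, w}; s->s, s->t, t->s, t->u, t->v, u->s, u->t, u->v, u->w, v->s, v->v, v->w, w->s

F3

This is the axiom for transitivity; its first-order frame correspondent is \forall x \forall y \forall z (Rxy \wedge Ryz \to Rxz).
F1: fails — R12 and R21 but not R11.
F2: fails — R34 and R40 but not R30.
F3: ✓.
F4: fails — R10 and R03 but not R13.
F5: fails — Rtv and Rvw but not Rtw.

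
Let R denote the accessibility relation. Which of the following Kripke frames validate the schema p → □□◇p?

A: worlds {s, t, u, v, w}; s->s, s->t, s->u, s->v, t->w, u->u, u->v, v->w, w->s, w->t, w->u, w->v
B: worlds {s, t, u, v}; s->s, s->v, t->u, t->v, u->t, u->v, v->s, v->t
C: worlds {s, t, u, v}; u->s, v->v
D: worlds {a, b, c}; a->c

This is the axiom for a generalized confluence (Geach) condition; its first-order frame correspondent is ∀x ∀z (xR²z → ∃w (x = w ∧ zRw)).
A: fails — sR²t but no w* with s=w* and tRw*.
B: fails — sR²t but no w with s=w and tRw.
C: satisfies the condition.
D: satisfies the condition.

C, D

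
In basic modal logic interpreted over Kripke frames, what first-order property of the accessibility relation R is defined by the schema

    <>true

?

Seriality

◇⊤ holds at w iff w has a successor, so frame-validity of ◇⊤ is exactly seriality. Equivalently via □A → ◇A:
Suppose □A→◇A is valid. At any x set V(A)=W. Then □A at x, so ◇A at x, so x has a successor.
Conversely, any frame satisfying forall x exists y Rxy validates the schema.
Frame condition: forall x exists y Rxy.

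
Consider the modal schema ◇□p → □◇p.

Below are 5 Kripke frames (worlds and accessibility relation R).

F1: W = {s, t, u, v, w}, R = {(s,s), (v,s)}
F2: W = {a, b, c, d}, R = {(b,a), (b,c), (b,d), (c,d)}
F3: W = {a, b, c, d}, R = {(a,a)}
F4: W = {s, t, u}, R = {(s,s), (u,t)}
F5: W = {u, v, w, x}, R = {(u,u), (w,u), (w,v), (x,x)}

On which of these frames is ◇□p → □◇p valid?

This is the axiom for convergence; its first-order frame correspondent is ∀x ∀y ∀z (Rxy ∧ Rxz → ∃w (Ryw ∧ Rzw)).
F1: satisfies the condition.
F2: fails — Rba and Rba but a and a have no common successor.
F3: satisfies the condition.
F4: fails — Rut and Rut but t and t have no common successor.
F5: fails — Rwu and Rwv but u and v have no common successor.
Valid on: F1, F3.

F1, F3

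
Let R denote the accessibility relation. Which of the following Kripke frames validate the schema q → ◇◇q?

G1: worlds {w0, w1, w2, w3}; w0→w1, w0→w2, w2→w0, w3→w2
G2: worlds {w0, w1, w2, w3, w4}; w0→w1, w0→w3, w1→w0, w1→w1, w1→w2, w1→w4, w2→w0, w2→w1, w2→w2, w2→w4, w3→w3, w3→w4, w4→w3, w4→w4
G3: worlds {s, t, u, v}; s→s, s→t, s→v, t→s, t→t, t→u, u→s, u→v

G2

Frame correspondent (Sahlqvist): ∀x ∃w (x = w ∧ xR²w) — i.e. a generalized confluence (Geach) condition.
G1: fails — at w1 but no w with w1=w and w1R²w.
G2: ✓.
G3: fails — at u but no w with u=w and uR²w.
Valid on: G2.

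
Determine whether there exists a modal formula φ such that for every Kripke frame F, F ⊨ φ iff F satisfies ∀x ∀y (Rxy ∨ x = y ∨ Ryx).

No — not modally definable

Modal frame validity is preserved under disjoint unions.
Take 2 disjoint single-world reflexive frames: each is trivially connected, but their disjoint union has 2 worlds with no edge between distinct components, so it is not connected.
Hence connectedness of R is not modally definable.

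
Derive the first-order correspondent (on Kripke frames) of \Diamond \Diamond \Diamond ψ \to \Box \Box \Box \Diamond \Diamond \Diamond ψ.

\forall x \forall y \forall z ((x R^3 y \wedge x R^3 z) \to \exists w (y = w \wedge z R^3 w))

This is a Sahlqvist (Geach-type) schema ◇^3□^0ψ → □^3◇^3ψ.
First-order correspondent: \forall x \forall y \forall z ((x R^3 y \wedge x R^3 z) \to \exists w (y = w \wedge z R^3 w)).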